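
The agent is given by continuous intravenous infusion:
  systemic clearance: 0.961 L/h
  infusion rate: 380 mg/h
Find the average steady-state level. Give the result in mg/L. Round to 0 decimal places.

At steady state Css = R₀ / CL = 380 / 0.9610 = 395.4 mg/L

395 mg/L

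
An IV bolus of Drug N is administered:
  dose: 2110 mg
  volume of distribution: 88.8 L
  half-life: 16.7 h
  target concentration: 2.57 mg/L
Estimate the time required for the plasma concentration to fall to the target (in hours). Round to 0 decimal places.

54 h

C₀ = Dose / Vd = 2110 / 88.8 = 23.76 mg/L
k = ln2 / t½ = 0.693147 / 16.7 = 0.04151 h⁻¹
t = ln(C₀ / C) / k = ln(23.76 / 2.57) / 0.04151
  = ln(9.245) / 0.04151 = 2.224 / 0.04151 = 53.58 h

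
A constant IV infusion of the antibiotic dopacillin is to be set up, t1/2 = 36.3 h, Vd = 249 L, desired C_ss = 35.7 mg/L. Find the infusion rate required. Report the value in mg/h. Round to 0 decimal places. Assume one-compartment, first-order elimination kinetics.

k = ln2 / t½ = 0.693147 / 36.3 = 0.01909 h⁻¹
CL = k × Vd = 0.01909 × 249 = 4.753 L/h
At steady state, infusion rate R₀ = Css × CL = 35.7 × 4.753 = 169.7 mg/h

170 mg/h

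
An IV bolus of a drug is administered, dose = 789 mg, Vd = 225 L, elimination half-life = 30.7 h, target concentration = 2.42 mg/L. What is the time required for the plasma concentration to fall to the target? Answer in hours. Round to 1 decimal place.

16.4 h

C₀ = Dose / Vd = 789.0 / 225 = 3.507 mg/L
k = ln2 / t½ = 0.693147 / 30.7 = 0.02258 h⁻¹
t = ln(C₀ / C) / k = ln(3.507 / 2.42) / 0.02258
  = ln(1.449) / 0.02258 = 0.3709 / 0.02258 = 16.43 h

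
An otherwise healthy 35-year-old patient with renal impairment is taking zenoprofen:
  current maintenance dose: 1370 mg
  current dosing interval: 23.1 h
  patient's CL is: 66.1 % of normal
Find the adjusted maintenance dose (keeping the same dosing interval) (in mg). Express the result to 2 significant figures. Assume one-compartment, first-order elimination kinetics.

910 mg

To keep the same average steady-state level, dosing rate must scale with clearance.
CL ratio = 66.1 / 100 = 0.6610
New dose (same interval) = 1370 × 0.6610 = 905.6 mg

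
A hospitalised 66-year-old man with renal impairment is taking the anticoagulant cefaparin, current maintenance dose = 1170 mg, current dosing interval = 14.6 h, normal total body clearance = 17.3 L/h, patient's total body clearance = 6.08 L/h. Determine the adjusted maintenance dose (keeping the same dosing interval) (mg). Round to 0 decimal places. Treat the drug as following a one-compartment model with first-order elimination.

To keep the same average steady-state level, dosing rate must scale with clearance.
CL ratio = 6.08 / 17.3 = 0.3514
New dose (same interval) = 1170 × 0.3514 = 411.1 mg

411 mg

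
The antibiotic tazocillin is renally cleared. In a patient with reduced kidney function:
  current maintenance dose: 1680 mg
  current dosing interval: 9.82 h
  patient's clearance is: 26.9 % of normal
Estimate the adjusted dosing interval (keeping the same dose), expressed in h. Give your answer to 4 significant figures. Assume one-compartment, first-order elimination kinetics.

36.51 h

To keep the same average steady-state level, dosing rate must scale with clearance.
CL ratio = 26.9 / 100 = 0.2690
New interval (same dose) = 9.82 / 0.2690 = 36.51 h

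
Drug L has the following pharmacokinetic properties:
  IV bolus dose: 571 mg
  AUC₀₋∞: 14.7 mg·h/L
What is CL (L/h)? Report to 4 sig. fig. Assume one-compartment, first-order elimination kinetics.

38.84 L/h

CL = Dose / AUC = 571 / 14.7 = 38.84 L/h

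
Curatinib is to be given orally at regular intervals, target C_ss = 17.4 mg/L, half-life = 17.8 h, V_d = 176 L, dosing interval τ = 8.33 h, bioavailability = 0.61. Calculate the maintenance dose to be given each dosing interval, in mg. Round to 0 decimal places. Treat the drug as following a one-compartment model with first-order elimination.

k = ln2 / t½ = 0.693147 / 17.8 = 0.03894 h⁻¹
CL = k × Vd = 0.03894 × 176 = 6.853 L/h
At steady state, F × (Dose/τ) = Css × CL.
Dose = Css × CL × τ / F = 17.4 × 6.853 × 8.33 / 0.61 = 1628 mg

1628 mg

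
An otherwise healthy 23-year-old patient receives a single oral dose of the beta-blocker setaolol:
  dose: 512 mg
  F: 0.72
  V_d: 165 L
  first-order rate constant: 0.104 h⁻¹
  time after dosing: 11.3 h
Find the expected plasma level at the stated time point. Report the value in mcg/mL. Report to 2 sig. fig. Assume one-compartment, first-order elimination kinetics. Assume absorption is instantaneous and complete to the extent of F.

0.69 mcg/mL

Amount reaching circulation = F × Dose = 0.72 × 512.0 = 368.6 mg
C₀ = F·Dose / Vd = 368.6 / 165 = 2.234 mg/L
C = C₀ · e^(−k·t) = 2.234 × e^(−0.1040 × 11.3)
  = 2.234 × 0.3088 = 0.6899 mg/L
(0.6899 mg/L = 0.6899 mcg/mL)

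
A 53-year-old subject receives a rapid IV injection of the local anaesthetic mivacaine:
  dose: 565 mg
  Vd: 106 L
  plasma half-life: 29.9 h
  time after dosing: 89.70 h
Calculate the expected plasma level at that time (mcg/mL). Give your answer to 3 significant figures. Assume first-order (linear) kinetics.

0.666 mcg/mL

C₀ = Dose / Vd = 565.0 / 106 = 5.330 mg/L
k = ln2 / t½ = 0.693147 / 29.9 = 0.02318 h⁻¹
t / t½ = 89.70 / 29.9 = 3 half-lives
C = C₀ × (1/2)^3 = 5.330 × 0.1250 = 0.6663 mg/L
(0.6663 mg/L = 0.6663 mcg/mL)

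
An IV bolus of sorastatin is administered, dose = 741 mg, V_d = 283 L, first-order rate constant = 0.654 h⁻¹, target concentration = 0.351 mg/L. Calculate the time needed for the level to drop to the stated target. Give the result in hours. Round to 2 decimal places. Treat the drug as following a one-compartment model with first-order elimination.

C₀ = Dose / Vd = 741.0 / 283 = 2.618 mg/L
t = ln(C₀ / C) / k = ln(2.618 / 0.351) / 0.6540
  = ln(7.459) / 0.6540 = 2.009 / 0.6540 = 3.072 h

3.07 h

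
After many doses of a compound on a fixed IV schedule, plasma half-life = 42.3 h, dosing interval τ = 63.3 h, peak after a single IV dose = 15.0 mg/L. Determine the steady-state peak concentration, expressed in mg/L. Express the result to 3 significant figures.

23.2 mg/L

k = ln2 / t½ = 0.693147 / 42.3 = 0.01639 h⁻¹
e^(−kτ) = e^(−0.01639 × 63.3) = 0.3543
Accumulation ratio R = 1 / (1 − e^(−kτ)) = 1 / (1 − 0.3543) = 1.549
Steady-state peak = C₀ × R = 15.0 × 1.549 = 23.24 mg/L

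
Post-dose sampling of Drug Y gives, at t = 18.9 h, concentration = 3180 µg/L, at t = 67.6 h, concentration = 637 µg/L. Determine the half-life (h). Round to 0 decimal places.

21 h

k = ln(C₁/C₂) / (t₂ − t₁) = ln(3180/637) / (67.6 − 18.9)
  = 1.608 / 48.70 = 0.03302 h⁻¹
t½ = ln2 / k = 0.693147 / 0.03302 = 20.99 h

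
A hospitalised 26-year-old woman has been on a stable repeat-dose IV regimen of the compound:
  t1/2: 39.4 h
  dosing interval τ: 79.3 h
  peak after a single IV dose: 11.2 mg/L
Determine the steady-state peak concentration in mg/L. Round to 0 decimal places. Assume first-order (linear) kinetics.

k = ln2 / t½ = 0.693147 / 39.4 = 0.01759 h⁻¹
e^(−kτ) = e^(−0.01759 × 79.3) = 0.2479
Accumulation ratio R = 1 / (1 − e^(−kτ)) = 1 / (1 − 0.2479) = 1.330
Steady-state peak = C₀ × R = 11.2 × 1.330 = 14.90 mg/L

15 mg/L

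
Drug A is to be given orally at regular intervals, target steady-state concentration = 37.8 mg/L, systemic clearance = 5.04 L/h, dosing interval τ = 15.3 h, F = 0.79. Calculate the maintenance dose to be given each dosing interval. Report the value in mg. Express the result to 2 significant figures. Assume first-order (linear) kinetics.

At steady state, F × (Dose/τ) = Css × CL.
Dose = Css × CL × τ / F = 37.8 × 5.040 × 15.3 / 0.79 = 3690 mg

3700 mg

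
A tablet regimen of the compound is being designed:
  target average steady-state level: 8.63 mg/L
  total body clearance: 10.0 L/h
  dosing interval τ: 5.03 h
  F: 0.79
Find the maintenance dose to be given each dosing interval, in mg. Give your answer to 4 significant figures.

549.5 mg

At steady state, F × (Dose/τ) = Css × CL.
Dose = Css × CL × τ / F = 8.63 × 10.00 × 5.03 / 0.79 = 549.5 mg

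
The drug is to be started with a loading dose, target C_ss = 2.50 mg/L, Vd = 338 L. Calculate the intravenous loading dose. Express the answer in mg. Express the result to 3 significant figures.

LD = Css × Vd = 2.50 × 338 = 845.0 mg

845 mg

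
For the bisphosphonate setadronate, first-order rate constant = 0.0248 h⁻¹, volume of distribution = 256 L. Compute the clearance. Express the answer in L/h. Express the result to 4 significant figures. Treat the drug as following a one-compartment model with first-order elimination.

CL = k × Vd = 0.0248 × 256 = 6.349 L/h

6.349 L/h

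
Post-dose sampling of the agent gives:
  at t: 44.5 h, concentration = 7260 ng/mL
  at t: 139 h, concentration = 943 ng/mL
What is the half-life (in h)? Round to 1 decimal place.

k = ln(C₁/C₂) / (t₂ − t₁) = ln(7260/943) / (139 − 44.5)
  = 2.041 / 94.50 = 0.02160 h⁻¹
t½ = ln2 / k = 0.693147 / 0.02160 = 32.09 h

32.1 h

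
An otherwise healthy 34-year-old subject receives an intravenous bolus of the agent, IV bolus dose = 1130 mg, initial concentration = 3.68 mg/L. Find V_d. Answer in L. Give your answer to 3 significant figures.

Vd = Dose / C₀ = 1130 / 3.68 = 307.1 L

307 L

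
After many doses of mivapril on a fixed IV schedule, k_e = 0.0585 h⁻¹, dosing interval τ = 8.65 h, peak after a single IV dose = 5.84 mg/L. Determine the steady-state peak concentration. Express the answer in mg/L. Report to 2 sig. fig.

15 mg/L

e^(−kτ) = e^(−0.05850 × 8.65) = 0.6029
Accumulation ratio R = 1 / (1 − e^(−kτ)) = 1 / (1 − 0.6029) = 2.518
Steady-state peak = C₀ × R = 5.84 × 2.518 = 14.71 mg/L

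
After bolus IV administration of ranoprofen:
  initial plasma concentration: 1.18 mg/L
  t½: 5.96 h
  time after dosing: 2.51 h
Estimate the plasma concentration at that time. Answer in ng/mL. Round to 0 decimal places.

k = ln2 / t½ = 0.693147 / 5.96 = 0.1163 h⁻¹
C = C₀ · e^(−k·t) = 1.180 × e^(−0.1163 × 2.51)
  = 1.180 × 0.7468 = 0.8812 mg/L
Convert: 0.8812 mg/L × 1000 = 881.2 ng/mL

881 ng/mL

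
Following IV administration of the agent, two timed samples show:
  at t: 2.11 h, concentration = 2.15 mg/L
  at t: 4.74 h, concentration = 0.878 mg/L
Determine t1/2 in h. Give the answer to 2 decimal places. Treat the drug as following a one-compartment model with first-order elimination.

k = ln(C₁/C₂) / (t₂ − t₁) = ln(2.15/0.878) / (4.74 − 2.11)
  = 0.8956 / 2.630 = 0.3405 h⁻¹
t½ = ln2 / k = 0.693147 / 0.3405 = 2.036 h

2.04 h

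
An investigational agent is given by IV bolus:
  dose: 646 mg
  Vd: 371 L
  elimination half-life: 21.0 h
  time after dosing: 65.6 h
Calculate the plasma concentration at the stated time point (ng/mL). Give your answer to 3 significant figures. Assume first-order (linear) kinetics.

200 ng/mL

C₀ = Dose / Vd = 646.0 / 371 = 1.741 mg/L
k = ln2 / t½ = 0.693147 / 21.0 = 0.03301 h⁻¹
C = C₀ · e^(−k·t) = 1.741 × e^(−0.03301 × 65.6)
  = 1.741 × 0.1147 = 0.1997 mg/L
Convert: 0.1997 mg/L × 1000 = 199.7 ng/mL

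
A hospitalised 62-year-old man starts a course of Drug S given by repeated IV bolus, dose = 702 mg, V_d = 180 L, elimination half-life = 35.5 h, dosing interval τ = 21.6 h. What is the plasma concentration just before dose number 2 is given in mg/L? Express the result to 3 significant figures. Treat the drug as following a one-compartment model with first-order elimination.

2.56 mg/L

C₀ per dose = Dose / Vd = 702 / 180 = 3.900 mg/L
k = ln2 / t½ = 0.693147 / 35.5 = 0.01953 h⁻¹
Fraction remaining after one interval: r = e^(−kτ) = e^(−0.01953 × 21.6) = 0.6558
Before dose 2, 1 dose has been given (aged 1τ).
C_trough = C₀ × r = 3.900 × 0.6558 = 2.558 mg/L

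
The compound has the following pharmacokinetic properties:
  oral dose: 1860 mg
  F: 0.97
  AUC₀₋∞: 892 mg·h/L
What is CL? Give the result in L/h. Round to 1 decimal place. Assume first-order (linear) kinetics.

CL = F·Dose / AUC = 0.97 × 1860 / 892 = 2.023 L/h

2.0 L/h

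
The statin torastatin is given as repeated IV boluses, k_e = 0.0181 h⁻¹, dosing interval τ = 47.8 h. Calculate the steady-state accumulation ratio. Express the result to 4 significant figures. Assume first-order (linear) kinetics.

1.727

e^(−kτ) = e^(−0.01810 × 47.8) = 0.4210
Accumulation ratio R = 1 / (1 − e^(−kτ)) = 1 / (1 − 0.4210) = 1.727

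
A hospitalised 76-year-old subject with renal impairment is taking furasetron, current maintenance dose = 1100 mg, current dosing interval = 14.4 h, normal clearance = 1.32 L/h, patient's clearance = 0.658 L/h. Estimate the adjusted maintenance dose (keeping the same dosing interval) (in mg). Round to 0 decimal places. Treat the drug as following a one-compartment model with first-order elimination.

548 mg

To keep the same average steady-state level, dosing rate must scale with clearance.
CL ratio = 0.658 / 1.32 = 0.4985
New dose (same interval) = 1100 × 0.4985 = 548.4 mg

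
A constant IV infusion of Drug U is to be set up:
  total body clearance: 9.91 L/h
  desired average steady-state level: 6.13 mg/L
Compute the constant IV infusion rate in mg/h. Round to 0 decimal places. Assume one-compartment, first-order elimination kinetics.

61 mg/h

At steady state, infusion rate R₀ = Css × CL = 6.13 × 9.910 = 60.75 mg/h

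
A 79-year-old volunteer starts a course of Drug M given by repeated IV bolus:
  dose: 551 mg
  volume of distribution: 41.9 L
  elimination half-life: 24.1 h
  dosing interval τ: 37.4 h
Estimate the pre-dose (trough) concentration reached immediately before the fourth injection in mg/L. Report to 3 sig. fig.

C₀ per dose = Dose / Vd = 551 / 41.9 = 13.15 mg/L
k = ln2 / t½ = 0.693147 / 24.1 = 0.02876 h⁻¹
Fraction remaining after one interval: r = e^(−kτ) = e^(−0.02876 × 37.4) = 0.3411
Before dose 4, 3 doses have been given (aged 1τ, 2τ, 3τ).
C_trough = C₀ × (r + r² + … + r^3) = C₀ × r(1−r^3)/(1−r)
        = 13.15 × 0.3411 × (1 − 0.03969) / (1 − 0.3411) = 6.537 mg/L

6.54 mg/L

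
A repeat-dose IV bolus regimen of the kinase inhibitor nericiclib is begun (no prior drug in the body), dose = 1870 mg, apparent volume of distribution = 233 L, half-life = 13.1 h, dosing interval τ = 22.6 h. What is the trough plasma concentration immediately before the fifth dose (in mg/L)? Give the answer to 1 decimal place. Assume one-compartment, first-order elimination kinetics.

3.5 mg/L

C₀ per dose = Dose / Vd = 1870 / 233 = 8.026 mg/L
k = ln2 / t½ = 0.693147 / 13.1 = 0.05291 h⁻¹
Fraction remaining after one interval: r = e^(−kτ) = e^(−0.05291 × 22.6) = 0.3025
Before dose 5, 4 doses have been given (aged 1τ, 2τ, 3τ, 4τ).
C_trough = C₀ × (r + r² + … + r^4) = C₀ × r(1−r^4)/(1−r)
        = 8.026 × 0.3025 × (1 − 0.008373) / (1 − 0.3025) = 3.452 mg/L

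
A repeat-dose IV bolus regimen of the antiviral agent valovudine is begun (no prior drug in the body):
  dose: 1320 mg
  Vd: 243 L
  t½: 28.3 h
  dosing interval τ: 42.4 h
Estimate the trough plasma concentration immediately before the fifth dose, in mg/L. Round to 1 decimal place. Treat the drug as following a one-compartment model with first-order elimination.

C₀ per dose = Dose / Vd = 1320 / 243 = 5.432 mg/L
k = ln2 / t½ = 0.693147 / 28.3 = 0.02449 h⁻¹
Fraction remaining after one interval: r = e^(−kτ) = e^(−0.02449 × 42.4) = 0.3540
Before dose 5, 4 doses have been given (aged 1τ, 2τ, 3τ, 4τ).
C_trough = C₀ × (r + r² + … + r^4) = C₀ × r(1−r^4)/(1−r)
        = 5.432 × 0.3540 × (1 − 0.01570) / (1 − 0.3540) = 2.930 mg/L

2.9 mg/L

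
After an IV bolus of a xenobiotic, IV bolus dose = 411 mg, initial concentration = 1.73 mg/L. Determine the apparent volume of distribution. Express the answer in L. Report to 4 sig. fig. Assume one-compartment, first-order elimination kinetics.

237.6 L

Vd = Dose / C₀ = 411.0 / 1.73 = 237.6 L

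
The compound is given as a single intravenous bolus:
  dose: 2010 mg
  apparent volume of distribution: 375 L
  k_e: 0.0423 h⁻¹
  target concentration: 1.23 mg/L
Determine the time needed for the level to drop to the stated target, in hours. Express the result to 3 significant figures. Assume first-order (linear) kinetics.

C₀ = Dose / Vd = 2010 / 375 = 5.360 mg/L
t = ln(C₀ / C) / k = ln(5.360 / 1.23) / 0.04230
  = ln(4.358) / 0.04230 = 1.472 / 0.04230 = 34.80 h

34.8 h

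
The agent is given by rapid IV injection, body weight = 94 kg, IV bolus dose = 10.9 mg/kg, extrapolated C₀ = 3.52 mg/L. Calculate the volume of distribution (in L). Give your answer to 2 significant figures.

290 L

Dose = 10.9 × 94 = 1025 mg
Vd = Dose / C₀ = 1025 / 3.52 = 291.2 L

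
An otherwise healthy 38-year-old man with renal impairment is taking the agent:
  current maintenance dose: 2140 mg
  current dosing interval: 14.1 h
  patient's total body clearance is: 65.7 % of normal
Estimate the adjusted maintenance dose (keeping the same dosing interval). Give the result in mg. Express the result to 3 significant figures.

To keep the same average steady-state level, dosing rate must scale with clearance.
CL ratio = 65.7 / 100 = 0.6570
New dose (same interval) = 2140 × 0.6570 = 1406 mg

1410 mg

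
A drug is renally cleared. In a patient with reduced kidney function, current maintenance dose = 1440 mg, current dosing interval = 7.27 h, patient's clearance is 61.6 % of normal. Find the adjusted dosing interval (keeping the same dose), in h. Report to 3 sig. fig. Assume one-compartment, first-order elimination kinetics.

To keep the same average steady-state level, dosing rate must scale with clearance.
CL ratio = 61.6 / 100 = 0.6160
New interval (same dose) = 7.27 / 0.6160 = 11.80 h

11.8 h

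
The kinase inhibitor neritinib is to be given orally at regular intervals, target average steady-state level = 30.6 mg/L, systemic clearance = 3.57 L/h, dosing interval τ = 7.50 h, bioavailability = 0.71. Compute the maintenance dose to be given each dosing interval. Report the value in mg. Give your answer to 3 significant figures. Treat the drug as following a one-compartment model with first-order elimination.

1150 mg

At steady state, F × (Dose/τ) = Css × CL.
Dose = Css × CL × τ / F = 30.6 × 3.570 × 7.50 / 0.71 = 1154 mg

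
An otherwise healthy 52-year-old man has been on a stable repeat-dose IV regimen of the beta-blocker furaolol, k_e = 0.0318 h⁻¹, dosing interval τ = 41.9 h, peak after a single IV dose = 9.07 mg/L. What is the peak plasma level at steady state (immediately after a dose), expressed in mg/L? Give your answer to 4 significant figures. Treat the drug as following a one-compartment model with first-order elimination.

12.32 mg/L

e^(−kτ) = e^(−0.03180 × 41.9) = 0.2638
Accumulation ratio R = 1 / (1 − e^(−kτ)) = 1 / (1 − 0.2638) = 1.358
Steady-state peak = C₀ × R = 9.07 × 1.358 = 12.32 mg/L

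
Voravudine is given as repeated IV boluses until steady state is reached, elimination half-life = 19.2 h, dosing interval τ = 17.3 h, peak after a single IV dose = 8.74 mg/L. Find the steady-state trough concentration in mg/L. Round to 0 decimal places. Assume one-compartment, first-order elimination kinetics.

k = ln2 / t½ = 0.693147 / 19.2 = 0.03610 h⁻¹
e^(−kτ) = e^(−0.03610 × 17.3) = 0.5355
Accumulation ratio R = 1 / (1 − e^(−kτ)) = 1 / (1 − 0.5355) = 2.153
Steady-state trough = C₀ × R × e^(−kτ) = 8.74 × 2.153 × 0.5355 = 10.08 mg/L

10 mg/L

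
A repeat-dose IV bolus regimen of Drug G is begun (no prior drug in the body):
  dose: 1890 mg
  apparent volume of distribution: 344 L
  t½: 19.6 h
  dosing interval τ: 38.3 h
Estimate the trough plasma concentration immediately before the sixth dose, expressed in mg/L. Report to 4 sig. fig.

C₀ per dose = Dose / Vd = 1890 / 344 = 5.494 mg/L
k = ln2 / t½ = 0.693147 / 19.6 = 0.03536 h⁻¹
Fraction remaining after one interval: r = e^(−kτ) = e^(−0.03536 × 38.3) = 0.2581
Before dose 6, 5 doses have been given (aged 1τ, 2τ, 3τ, 4τ, 5τ).
C_trough = C₀ × (r + r² + … + r^5) = C₀ × r(1−r^5)/(1−r)
        = 5.494 × 0.2581 × (1 − 0.001145) / (1 − 0.2581) = 1.909 mg/L

1.909 mg/L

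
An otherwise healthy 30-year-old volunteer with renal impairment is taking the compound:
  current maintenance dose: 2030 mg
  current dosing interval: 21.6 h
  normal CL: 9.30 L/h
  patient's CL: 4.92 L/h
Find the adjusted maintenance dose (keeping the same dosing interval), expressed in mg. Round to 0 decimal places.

1074 mg

To keep the same average steady-state level, dosing rate must scale with clearance.
CL ratio = 4.92 / 9.30 = 0.5290
New dose (same interval) = 2030 × 0.5290 = 1074 mg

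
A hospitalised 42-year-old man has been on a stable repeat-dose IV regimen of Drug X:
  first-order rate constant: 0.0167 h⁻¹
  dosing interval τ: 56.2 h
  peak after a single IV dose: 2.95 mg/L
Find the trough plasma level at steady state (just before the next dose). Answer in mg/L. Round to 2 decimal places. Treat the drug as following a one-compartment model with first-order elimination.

e^(−kτ) = e^(−0.01670 × 56.2) = 0.3912
Accumulation ratio R = 1 / (1 − e^(−kτ)) = 1 / (1 − 0.3912) = 1.643
Steady-state trough = C₀ × R × e^(−kτ) = 2.95 × 1.643 × 0.3912 = 1.896 mg/L

1.90 mg/L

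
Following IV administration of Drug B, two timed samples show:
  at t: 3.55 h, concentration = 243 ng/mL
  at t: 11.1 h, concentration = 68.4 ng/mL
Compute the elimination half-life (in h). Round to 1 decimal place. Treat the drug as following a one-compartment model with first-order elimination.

4.1 h

k = ln(C₁/C₂) / (t₂ − t₁) = ln(243/68.4) / (11.1 − 3.55)
  = 1.268 / 7.550 = 0.1679 h⁻¹
t½ = ln2 / k = 0.693147 / 0.1679 = 4.128 h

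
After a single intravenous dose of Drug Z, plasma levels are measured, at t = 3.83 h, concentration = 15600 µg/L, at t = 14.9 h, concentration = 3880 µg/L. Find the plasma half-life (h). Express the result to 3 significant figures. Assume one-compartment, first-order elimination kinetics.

k = ln(C₁/C₂) / (t₂ − t₁) = ln(15600/3880) / (14.9 − 3.83)
  = 1.391 / 11.07 = 0.1257 h⁻¹
t½ = ln2 / k = 0.693147 / 0.1257 = 5.514 h

5.51 h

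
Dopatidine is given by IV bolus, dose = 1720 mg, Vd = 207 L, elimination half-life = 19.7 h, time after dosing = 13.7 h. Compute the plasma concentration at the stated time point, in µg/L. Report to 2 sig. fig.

5100 µg/L

C₀ = Dose / Vd = 1720 / 207 = 8.309 mg/L
k = ln2 / t½ = 0.693147 / 19.7 = 0.03519 h⁻¹
C = C₀ · e^(−k·t) = 8.309 × e^(−0.03519 × 13.7)
  = 8.309 × 0.6175 = 5.131 mg/L
Convert: 5.131 mg/L × 1000 = 5131 µg/L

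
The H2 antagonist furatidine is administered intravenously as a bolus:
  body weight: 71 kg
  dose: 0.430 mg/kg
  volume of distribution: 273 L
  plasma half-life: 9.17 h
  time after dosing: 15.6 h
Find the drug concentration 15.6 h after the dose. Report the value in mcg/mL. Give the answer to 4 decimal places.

Total dose = 0.430 × 71 = 30.53 mg
C₀ = Dose / Vd = 30.53 / 273 = 0.1118 mg/L
k = ln2 / t½ = 0.693147 / 9.17 = 0.07559 h⁻¹
C = C₀ · e^(−k·t) = 0.1118 × e^(−0.07559 × 15.6)
  = 0.1118 × 0.3075 = 0.03438 mg/L
(0.03438 mg/L = 0.03438 mcg/mL)

0.0344 mcg/mL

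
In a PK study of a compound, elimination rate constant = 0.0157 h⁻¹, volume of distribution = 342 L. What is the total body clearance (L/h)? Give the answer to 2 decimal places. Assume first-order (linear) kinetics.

5.37 L/h

CL = k × Vd = 0.0157 × 342 = 5.369 L/h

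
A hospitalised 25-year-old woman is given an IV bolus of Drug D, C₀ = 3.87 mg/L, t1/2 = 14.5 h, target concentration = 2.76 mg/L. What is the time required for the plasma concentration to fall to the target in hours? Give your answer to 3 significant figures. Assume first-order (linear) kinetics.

k = ln2 / t½ = 0.693147 / 14.5 = 0.04780 h⁻¹
t = ln(C₀ / C) / k = ln(3.870 / 2.76) / 0.04780
  = ln(1.402) / 0.04780 = 0.3379 / 0.04780 = 7.069 h

7.07 h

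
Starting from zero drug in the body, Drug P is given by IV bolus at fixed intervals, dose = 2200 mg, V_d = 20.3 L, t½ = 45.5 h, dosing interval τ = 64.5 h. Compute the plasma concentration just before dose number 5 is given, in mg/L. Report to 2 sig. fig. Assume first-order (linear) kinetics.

C₀ per dose = Dose / Vd = 2200 / 20.3 = 108.4 mg/L
k = ln2 / t½ = 0.693147 / 45.5 = 0.01523 h⁻¹
Fraction remaining after one interval: r = e^(−kτ) = e^(−0.01523 × 64.5) = 0.3744
Before dose 5, 4 doses have been given (aged 1τ, 2τ, 3τ, 4τ).
C_trough = C₀ × (r + r² + … + r^4) = C₀ × r(1−r^4)/(1−r)
        = 108.4 × 0.3744 × (1 − 0.01965) / (1 − 0.3744) = 63.60 mg/L

64 mg/L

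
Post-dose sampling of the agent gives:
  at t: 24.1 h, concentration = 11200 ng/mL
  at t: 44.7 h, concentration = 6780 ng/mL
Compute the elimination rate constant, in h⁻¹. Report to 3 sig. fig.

0.0244 h⁻¹

k = ln(C₁/C₂) / (t₂ − t₁) = ln(11200/6780) / (44.7 − 24.1)
  = 0.5019 / 20.60 = 0.02436 h⁻¹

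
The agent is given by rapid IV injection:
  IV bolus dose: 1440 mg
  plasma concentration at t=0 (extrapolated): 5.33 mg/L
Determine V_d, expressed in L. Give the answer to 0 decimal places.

270 L

Vd = Dose / C₀ = 1440 / 5.33 = 270.2 L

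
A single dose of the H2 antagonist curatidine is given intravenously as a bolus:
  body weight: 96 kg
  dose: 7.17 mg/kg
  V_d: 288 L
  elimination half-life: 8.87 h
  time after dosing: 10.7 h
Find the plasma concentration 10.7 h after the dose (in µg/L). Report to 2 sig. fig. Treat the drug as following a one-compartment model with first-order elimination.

Total dose = 7.17 × 96 = 688.3 mg
C₀ = Dose / Vd = 688.3 / 288 = 2.390 mg/L
k = ln2 / t½ = 0.693147 / 8.87 = 0.07815 h⁻¹
C = C₀ · e^(−k·t) = 2.390 × e^(−0.07815 × 10.7)
  = 2.390 × 0.4334 = 1.036 mg/L
Convert: 1.036 mg/L × 1000 = 1036 µg/L

1000 µg/L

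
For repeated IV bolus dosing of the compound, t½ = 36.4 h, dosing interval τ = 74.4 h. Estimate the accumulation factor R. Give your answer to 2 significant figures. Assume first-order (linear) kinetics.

k = ln2 / t½ = 0.693147 / 36.4 = 0.01904 h⁻¹
e^(−kτ) = e^(−0.01904 × 74.4) = 0.2425
Accumulation ratio R = 1 / (1 − e^(−kτ)) = 1 / (1 − 0.2425) = 1.320

1.3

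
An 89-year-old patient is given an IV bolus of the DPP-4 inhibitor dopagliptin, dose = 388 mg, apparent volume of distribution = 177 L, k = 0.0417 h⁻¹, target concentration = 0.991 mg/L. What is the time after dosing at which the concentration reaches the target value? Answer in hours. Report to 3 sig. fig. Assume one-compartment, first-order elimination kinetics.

19.0 h

C₀ = Dose / Vd = 388.0 / 177 = 2.192 mg/L
t = ln(C₀ / C) / k = ln(2.192 / 0.991) / 0.04170
  = ln(2.212) / 0.04170 = 0.7939 / 0.04170 = 19.04 h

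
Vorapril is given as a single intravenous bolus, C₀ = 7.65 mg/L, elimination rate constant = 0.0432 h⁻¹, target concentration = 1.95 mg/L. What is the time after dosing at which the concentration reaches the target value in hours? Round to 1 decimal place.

t = ln(C₀ / C) / k = ln(7.650 / 1.95) / 0.04320
  = ln(3.923) / 0.04320 = 1.367 / 0.04320 = 31.64 h

31.6 h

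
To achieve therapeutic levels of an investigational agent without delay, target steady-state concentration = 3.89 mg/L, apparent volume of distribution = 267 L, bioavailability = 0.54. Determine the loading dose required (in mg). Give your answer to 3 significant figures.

LD = Css × Vd / F = 3.89 × 267 / 0.54 = 1923 mg

1920 mg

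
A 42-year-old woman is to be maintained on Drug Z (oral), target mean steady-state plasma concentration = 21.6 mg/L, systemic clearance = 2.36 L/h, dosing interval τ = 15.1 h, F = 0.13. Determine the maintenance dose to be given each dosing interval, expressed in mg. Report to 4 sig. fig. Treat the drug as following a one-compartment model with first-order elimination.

At steady state, F × (Dose/τ) = Css × CL.
Dose = Css × CL × τ / F = 21.6 × 2.360 × 15.1 / 0.13 = 5921 mg

5921 mg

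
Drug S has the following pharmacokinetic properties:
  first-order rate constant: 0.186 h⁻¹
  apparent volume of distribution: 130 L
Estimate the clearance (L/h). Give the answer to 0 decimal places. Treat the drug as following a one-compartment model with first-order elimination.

24 L/h

CL = k × Vd = 0.186 × 130 = 24.18 L/h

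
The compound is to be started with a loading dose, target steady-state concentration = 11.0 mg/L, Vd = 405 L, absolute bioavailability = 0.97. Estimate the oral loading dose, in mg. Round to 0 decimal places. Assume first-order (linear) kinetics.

4593 mg

LD = Css × Vd / F = 11.0 × 405 / 0.97 = 4593 mg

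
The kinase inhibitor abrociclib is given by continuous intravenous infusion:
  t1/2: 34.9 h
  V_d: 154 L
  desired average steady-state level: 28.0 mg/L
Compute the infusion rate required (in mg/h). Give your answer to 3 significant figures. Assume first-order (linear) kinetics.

k = ln2 / t½ = 0.693147 / 34.9 = 0.01986 h⁻¹
CL = k × Vd = 0.01986 × 154 = 3.058 L/h
At steady state, infusion rate R₀ = Css × CL = 28.0 × 3.058 = 85.62 mg/h

85.6 mg/h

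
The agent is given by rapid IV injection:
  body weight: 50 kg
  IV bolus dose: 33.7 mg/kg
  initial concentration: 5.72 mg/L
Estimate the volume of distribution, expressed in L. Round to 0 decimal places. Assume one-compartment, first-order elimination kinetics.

295 L

Dose = 33.7 × 50 = 1685 mg
Vd = Dose / C₀ = 1685 / 5.72 = 294.6 L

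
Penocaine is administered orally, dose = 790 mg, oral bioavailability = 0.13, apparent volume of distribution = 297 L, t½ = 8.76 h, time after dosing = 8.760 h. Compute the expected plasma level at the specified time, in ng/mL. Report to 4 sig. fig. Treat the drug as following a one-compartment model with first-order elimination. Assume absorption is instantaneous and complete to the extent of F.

172.9 ng/mL

Amount reaching circulation = F × Dose = 0.13 × 790.0 = 102.7 mg
C₀ = F·Dose / Vd = 102.7 / 297 = 0.3458 mg/L
k = ln2 / t½ = 0.693147 / 8.76 = 0.07913 h⁻¹
t / t½ = 8.760 / 8.76 = 1 half-lives
C = C₀ × (1/2)^1 = 0.3458 × 0.5000 = 0.1729 mg/L
Convert: 0.1729 mg/L × 1000 = 172.9 ng/mL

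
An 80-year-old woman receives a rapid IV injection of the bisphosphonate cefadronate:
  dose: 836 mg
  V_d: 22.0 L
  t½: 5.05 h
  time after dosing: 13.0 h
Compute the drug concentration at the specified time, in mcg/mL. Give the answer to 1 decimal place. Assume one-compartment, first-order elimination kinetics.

6.4 mcg/mL

C₀ = Dose / Vd = 836.0 / 22.0 = 38.00 mg/L
k = ln2 / t½ = 0.693147 / 5.05 = 0.1373 h⁻¹
C = C₀ · e^(−k·t) = 38.00 × e^(−0.1373 × 13.0)
  = 38.00 × 0.1678 = 6.376 mg/L
(6.376 mg/L = 6.376 mcg/mL)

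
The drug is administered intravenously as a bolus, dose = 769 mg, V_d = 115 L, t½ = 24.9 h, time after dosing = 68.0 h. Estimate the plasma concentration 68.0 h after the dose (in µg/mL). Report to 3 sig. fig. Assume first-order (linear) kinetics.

C₀ = Dose / Vd = 769.0 / 115 = 6.687 mg/L
k = ln2 / t½ = 0.693147 / 24.9 = 0.02784 h⁻¹
C = C₀ · e^(−k·t) = 6.687 × e^(−0.02784 × 68.0)
  = 6.687 × 0.1506 = 1.007 mg/L
(1.007 mg/L = 1.007 µg/mL)

1.01 µg/mL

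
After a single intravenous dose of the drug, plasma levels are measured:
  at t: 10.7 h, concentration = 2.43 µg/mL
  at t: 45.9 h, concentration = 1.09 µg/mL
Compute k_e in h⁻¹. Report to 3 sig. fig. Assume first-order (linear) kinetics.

0.0228 h⁻¹

k = ln(C₁/C₂) / (t₂ − t₁) = ln(2.43/1.09) / (45.9 − 10.7)
  = 0.8017 / 35.20 = 0.02278 h⁻¹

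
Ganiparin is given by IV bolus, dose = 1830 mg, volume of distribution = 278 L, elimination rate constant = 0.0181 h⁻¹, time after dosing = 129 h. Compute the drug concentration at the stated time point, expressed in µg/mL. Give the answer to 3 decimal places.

0.637 µg/mL

C₀ = Dose / Vd = 1830 / 278 = 6.583 mg/L
C = C₀ · e^(−k·t) = 6.583 × e^(−0.01810 × 129)
  = 6.583 × 0.09682 = 0.6374 mg/L
(0.6374 mg/L = 0.6374 µg/mL)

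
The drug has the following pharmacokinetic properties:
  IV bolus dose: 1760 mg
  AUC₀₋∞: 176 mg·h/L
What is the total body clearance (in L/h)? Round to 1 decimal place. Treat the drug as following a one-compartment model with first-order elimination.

10.0 L/h

CL = Dose / AUC = 1760 / 176 = 10.00 L/h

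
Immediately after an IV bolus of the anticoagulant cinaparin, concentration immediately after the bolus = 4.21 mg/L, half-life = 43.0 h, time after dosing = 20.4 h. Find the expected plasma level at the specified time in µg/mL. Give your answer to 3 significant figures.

3.03 µg/mL

k = ln2 / t½ = 0.693147 / 43.0 = 0.01612 h⁻¹
C = C₀ · e^(−k·t) = 4.210 × e^(−0.01612 × 20.4)
  = 4.210 × 0.7198 = 3.030 mg/L
(3.030 mg/L = 3.030 µg/mL)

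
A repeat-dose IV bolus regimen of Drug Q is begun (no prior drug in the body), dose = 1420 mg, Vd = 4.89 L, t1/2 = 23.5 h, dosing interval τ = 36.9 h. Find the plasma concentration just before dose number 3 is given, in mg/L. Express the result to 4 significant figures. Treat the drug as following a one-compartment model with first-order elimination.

C₀ per dose = Dose / Vd = 1420 / 4.89 = 290.4 mg/L
k = ln2 / t½ = 0.693147 / 23.5 = 0.02950 h⁻¹
Fraction remaining after one interval: r = e^(−kτ) = e^(−0.02950 × 36.9) = 0.3367
Before dose 3, 2 doses have been given (aged 1τ, 2τ).
C_trough = C₀ × (r + r²) = 290.4 × (0.3367 + 0.1134) = 130.7 mg/L

130.7 mg/L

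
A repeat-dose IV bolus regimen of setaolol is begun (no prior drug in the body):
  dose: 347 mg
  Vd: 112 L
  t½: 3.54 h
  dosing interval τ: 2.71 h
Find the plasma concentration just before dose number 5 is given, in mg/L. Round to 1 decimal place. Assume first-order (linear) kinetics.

C₀ per dose = Dose / Vd = 347 / 112 = 3.098 mg/L
k = ln2 / t½ = 0.693147 / 3.54 = 0.1958 h⁻¹
Fraction remaining after one interval: r = e^(−kτ) = e^(−0.1958 × 2.71) = 0.5882
Before dose 5, 4 doses have been given (aged 1τ, 2τ, 3τ, 4τ).
C_trough = C₀ × (r + r² + … + r^4) = C₀ × r(1−r^4)/(1−r)
        = 3.098 × 0.5882 × (1 − 0.1197) / (1 − 0.5882) = 3.895 mg/L

3.9 mg/L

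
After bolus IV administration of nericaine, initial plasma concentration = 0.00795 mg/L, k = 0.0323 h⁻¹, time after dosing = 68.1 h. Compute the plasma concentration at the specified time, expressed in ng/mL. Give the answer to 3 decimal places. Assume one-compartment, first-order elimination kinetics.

C = C₀ · e^(−k·t) = 0.007950 × e^(−0.03230 × 68.1)
  = 0.007950 × 0.1108 = 0.0008809 mg/L
Convert: 0.0008809 mg/L × 1000 = 0.8809 ng/mL

0.881 ng/mL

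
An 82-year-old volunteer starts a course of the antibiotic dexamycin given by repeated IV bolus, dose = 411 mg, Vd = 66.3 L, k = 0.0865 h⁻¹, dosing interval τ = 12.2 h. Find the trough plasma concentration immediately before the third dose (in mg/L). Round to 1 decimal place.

2.9 mg/L

C₀ per dose = Dose / Vd = 411 / 66.3 = 6.199 mg/L
Fraction remaining after one interval: r = e^(−kτ) = e^(−0.08650 × 12.2) = 0.3481
Before dose 3, 2 doses have been given (aged 1τ, 2τ).
C_trough = C₀ × (r + r²) = 6.199 × (0.3481 + 0.1212) = 2.909 mg/L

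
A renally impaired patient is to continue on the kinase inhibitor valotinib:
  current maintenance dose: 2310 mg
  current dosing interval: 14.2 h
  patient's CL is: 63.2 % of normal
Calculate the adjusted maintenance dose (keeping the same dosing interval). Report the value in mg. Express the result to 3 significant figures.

To keep the same average steady-state level, dosing rate must scale with clearance.
CL ratio = 63.2 / 100 = 0.6320
New dose (same interval) = 2310 × 0.6320 = 1460 mg

1460 mg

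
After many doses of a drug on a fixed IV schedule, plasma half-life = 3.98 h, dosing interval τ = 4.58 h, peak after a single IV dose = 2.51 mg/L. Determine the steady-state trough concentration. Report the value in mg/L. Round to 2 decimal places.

k = ln2 / t½ = 0.693147 / 3.98 = 0.1742 h⁻¹
e^(−kτ) = e^(−0.1742 × 4.58) = 0.4503
Accumulation ratio R = 1 / (1 − e^(−kτ)) = 1 / (1 − 0.4503) = 1.819
Steady-state trough = C₀ × R × e^(−kτ) = 2.51 × 1.819 × 0.4503 = 2.056 mg/L

2.06 mg/L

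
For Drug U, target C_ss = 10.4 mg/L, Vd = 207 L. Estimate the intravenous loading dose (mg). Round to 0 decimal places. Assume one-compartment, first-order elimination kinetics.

LD = Css × Vd = 10.4 × 207 = 2153 mg

2153 mg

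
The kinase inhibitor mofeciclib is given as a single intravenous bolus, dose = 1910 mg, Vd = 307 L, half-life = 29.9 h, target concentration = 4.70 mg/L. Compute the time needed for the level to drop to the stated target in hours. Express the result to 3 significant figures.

C₀ = Dose / Vd = 1910 / 307 = 6.221 mg/L
k = ln2 / t½ = 0.693147 / 29.9 = 0.02318 h⁻¹
t = ln(C₀ / C) / k = ln(6.221 / 4.70) / 0.02318
  = ln(1.324) / 0.02318 = 0.2807 / 0.02318 = 12.11 h

12.1 h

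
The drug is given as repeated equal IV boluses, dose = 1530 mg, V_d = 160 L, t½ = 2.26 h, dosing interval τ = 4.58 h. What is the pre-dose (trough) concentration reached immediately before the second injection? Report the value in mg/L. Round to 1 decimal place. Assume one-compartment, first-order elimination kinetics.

C₀ per dose = Dose / Vd = 1530 / 160 = 9.563 mg/L
k = ln2 / t½ = 0.693147 / 2.26 = 0.3067 h⁻¹
Fraction remaining after one interval: r = e^(−kτ) = e^(−0.3067 × 4.58) = 0.2454
Before dose 2, 1 dose has been given (aged 1τ).
C_trough = C₀ × r = 9.563 × 0.2454 = 2.347 mg/L

2.3 mg/L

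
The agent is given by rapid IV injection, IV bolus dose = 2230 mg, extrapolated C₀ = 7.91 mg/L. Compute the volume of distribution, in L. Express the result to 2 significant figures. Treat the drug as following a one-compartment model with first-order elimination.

Vd = Dose / C₀ = 2230 / 7.91 = 281.9 L

280 L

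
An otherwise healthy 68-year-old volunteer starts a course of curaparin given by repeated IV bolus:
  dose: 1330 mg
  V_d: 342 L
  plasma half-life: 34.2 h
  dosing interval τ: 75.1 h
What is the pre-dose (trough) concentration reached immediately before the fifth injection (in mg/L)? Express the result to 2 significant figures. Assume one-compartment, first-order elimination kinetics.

1.1 mg/L

C₀ per dose = Dose / Vd = 1330 / 342 = 3.889 mg/L
k = ln2 / t½ = 0.693147 / 34.2 = 0.02027 h⁻¹
Fraction remaining after one interval: r = e^(−kτ) = e^(−0.02027 × 75.1) = 0.2182
Before dose 5, 4 doses have been given (aged 1τ, 2τ, 3τ, 4τ).
C_trough = C₀ × (r + r² + … + r^4) = C₀ × r(1−r^4)/(1−r)
        = 3.889 × 0.2182 × (1 − 0.002267) / (1 − 0.2182) = 1.083 mg/L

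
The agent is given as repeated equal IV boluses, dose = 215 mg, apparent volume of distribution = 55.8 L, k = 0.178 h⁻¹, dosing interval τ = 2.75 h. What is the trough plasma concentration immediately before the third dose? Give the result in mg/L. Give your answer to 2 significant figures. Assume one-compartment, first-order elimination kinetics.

3.8 mg/L

C₀ per dose = Dose / Vd = 215 / 55.8 = 3.853 mg/L
Fraction remaining after one interval: r = e^(−kτ) = e^(−0.1780 × 2.75) = 0.6129
Before dose 3, 2 doses have been given (aged 1τ, 2τ).
C_trough = C₀ × (r + r²) = 3.853 × (0.6129 + 0.3756) = 3.809 mg/L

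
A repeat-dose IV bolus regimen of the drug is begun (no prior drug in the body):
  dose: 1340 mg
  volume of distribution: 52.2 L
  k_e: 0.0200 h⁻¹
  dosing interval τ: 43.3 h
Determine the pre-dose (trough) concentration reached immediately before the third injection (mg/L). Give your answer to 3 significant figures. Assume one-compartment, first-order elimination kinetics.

15.3 mg/L

C₀ per dose = Dose / Vd = 1340 / 52.2 = 25.67 mg/L
Fraction remaining after one interval: r = e^(−kτ) = e^(−0.02000 × 43.3) = 0.4206
Before dose 3, 2 doses have been given (aged 1τ, 2τ).
C_trough = C₀ × (r + r²) = 25.67 × (0.4206 + 0.1769) = 15.34 mg/L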